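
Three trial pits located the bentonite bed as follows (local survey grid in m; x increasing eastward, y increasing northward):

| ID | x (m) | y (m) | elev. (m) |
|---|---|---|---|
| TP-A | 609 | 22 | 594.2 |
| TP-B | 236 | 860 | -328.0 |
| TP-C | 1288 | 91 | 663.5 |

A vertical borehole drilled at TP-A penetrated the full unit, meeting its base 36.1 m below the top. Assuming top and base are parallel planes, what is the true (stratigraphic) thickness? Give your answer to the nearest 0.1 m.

Let the plane be z = a·x + b·y + c.
TP-B−TP-A: −373a + 838b = −922.2;  TP-C−TP-A: 679a + 69b = 69.3.
Solving gives a = 0.20464, b = −1.00939.
|∇z| = √(a²+b²) = 1.02993, so dip δ = arctan(1.02993) = 45.84°.
True thickness = vertical thickness × cos δ = 36.1 × cos 45.84° = 25.1 m.

25.1 m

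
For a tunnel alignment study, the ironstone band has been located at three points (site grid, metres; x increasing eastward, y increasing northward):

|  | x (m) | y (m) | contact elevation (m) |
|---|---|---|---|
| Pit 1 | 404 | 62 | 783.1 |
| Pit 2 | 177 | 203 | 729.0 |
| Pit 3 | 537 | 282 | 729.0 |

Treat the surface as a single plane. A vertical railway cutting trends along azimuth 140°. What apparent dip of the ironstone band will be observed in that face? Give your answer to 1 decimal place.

Two edge vectors: Pit 1→Pit 2 = (-227, 141, -54.1), Pit 1→Pit 3 = (133, 220, -54.1).
Normal n = (Pit 1→Pit 2) × (Pit 1→Pit 3) = (4273.9, -19476, -68693).
So ∂z/∂x = −n_x/n_z = 0.06222 and ∂z/∂y = −n_y/n_z = −0.28352.
Unit vector along 140° is (sin 140°, cos 140°) = (0.6428, -0.7660).
Slope in that direction = a·(0.6428) + b·(-0.7660) = 0.25718.
Apparent dip = arctan|0.25718| = 14.4° (true dip is 16.2°, so apparent ≤ true as expected).

14.4°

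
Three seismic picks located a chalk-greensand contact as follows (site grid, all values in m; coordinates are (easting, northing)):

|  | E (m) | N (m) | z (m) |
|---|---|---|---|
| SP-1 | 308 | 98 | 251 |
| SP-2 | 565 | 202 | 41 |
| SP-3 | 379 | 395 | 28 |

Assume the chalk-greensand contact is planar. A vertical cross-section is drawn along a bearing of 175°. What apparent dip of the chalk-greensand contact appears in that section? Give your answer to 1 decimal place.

Two edge vectors: SP-1→SP-2 = (257, 104, -210), SP-1→SP-3 = (71, 297, -223).
Normal n = (SP-1→SP-2) × (SP-1→SP-3) = (39178, 42401, 68945).
So ∂z/∂E = −n_x/n_z = −0.56825 and ∂z/∂N = −n_y/n_z = −0.61500.
Unit vector along 175° is (sin 175°, cos 175°) = (0.0872, -0.9962).
Slope in that direction = a·(0.0872) + b·(-0.9962) = 0.56313.
Apparent dip = arctan|0.56313| = 29.4° (true dip is 39.9°, so apparent ≤ true as expected).

29.4°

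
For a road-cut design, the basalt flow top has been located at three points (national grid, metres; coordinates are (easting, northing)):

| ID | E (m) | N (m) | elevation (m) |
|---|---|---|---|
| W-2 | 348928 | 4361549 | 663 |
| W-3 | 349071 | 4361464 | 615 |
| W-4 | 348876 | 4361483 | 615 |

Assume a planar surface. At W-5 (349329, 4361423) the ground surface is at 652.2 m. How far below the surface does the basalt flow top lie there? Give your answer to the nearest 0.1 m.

47.9 m

Two edge vectors: W-2→W-3 = (143, -85, -48), W-2→W-4 = (-52, -66, -48).
Normal n = (W-2→W-3) × (W-2→W-4) = (912, 9360, -13858).
So ∂z/∂E = −n_x/n_z = 0.065810362 and ∂z/∂N = −n_y/n_z = 0.675422139.
Intercept c from W-2: 663 − 22963.08 − 2945886.75 = −2968186.83.
At (349329, 4361423): z_contact = 22989.47 + 2945801.65 − 2968186.83 = 604.29 m.
Depth below ground = 652.2 − 604.29 = 47.9 m.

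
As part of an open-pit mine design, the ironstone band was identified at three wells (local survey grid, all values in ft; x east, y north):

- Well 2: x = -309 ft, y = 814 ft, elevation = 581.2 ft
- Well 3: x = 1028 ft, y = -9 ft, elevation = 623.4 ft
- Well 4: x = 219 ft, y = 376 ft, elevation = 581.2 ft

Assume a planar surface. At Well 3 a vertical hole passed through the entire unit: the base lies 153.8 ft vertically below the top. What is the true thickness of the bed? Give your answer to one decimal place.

151.1 ft

Let the plane be z = a·x + b·y + c.
Well 3−Well 2: 1337a − 823b = 42.2;  Well 4−Well 2: 528a − 438b = 0.
Solving gives a = 0.12236, b = 0.14750.
|∇z| = √(a²+b²) = 0.19164, so dip δ = arctan(0.19164) = 10.85°.
True thickness = vertical thickness × cos δ = 153.8 × cos 10.85° = 151.1 ft.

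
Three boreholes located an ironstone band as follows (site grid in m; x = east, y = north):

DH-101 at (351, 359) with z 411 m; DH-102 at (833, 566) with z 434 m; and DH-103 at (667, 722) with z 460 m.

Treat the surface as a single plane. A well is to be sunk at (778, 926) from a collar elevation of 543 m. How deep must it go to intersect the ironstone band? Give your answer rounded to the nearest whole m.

Two edge vectors: DH-101→DH-102 = (482, 207, 23), DH-101→DH-103 = (316, 363, 49).
Normal n = (DH-101→DH-102) × (DH-101→DH-103) = (1794, -16350, 109554).
So ∂z/∂x = −n_x/n_z = −0.01638 and ∂z/∂y = −n_y/n_z = 0.14924.
Intercept c from DH-101: 411 + 5.75 − 53.58 = 363.17.
At (778, 926): z_contact = −12.7 + 138.2 + 363.17 = 488.6 m.
Depth below ground = 543 − 488.6 = 54 m.

54 m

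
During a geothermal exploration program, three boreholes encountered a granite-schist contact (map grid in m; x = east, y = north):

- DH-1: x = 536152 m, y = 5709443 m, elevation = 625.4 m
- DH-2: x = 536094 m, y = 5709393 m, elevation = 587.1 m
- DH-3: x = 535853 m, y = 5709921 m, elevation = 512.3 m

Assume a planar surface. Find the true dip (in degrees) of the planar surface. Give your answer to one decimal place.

29.8°

Let the plane be z = a·x + b·y + c.
DH-2−DH-1: −58a − 50b = −38.3;  DH-3−DH-1: −299a + 478b = −113.1.
Solving gives a = 0.56152, b = 0.11463.
Gradient magnitude |∇z| = √(a² + b²) = √(0.31531 + 0.01314) = 0.57310.
True dip = arctan(0.57310) = 29.8°, dipping toward WSW (azimuth ≈ 258°).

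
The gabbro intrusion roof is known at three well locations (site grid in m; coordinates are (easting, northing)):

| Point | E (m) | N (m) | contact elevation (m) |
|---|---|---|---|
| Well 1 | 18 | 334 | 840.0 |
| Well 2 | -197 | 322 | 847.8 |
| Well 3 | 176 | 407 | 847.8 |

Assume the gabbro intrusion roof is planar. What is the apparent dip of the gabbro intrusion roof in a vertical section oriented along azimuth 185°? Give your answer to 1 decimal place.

Let the plane be z = a·E + b·N + c.
Well 2−Well 1: −215a − 12b = 7.8;  Well 3−Well 1: 158a + 73b = 7.8.
Solving gives a = −0.04805, b = 0.21084.
Unit vector along 185° is (sin 185°, cos 185°) = (-0.0872, -0.9962).
Slope in that direction = a·(-0.0872) + b·(-0.9962) = −0.20585.
Apparent dip = arctan|0.20585| = 11.6° (true dip is 12.2°, so apparent ≤ true as expected).

11.6°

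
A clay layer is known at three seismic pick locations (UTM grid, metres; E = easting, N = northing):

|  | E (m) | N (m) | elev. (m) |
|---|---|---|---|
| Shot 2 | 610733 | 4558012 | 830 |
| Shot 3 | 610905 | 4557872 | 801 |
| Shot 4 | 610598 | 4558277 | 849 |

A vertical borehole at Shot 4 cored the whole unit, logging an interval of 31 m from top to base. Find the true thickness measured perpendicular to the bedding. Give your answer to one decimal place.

30.5 m

Two edge vectors: Shot 2→Shot 3 = (172, -140, -29), Shot 2→Shot 4 = (-135, 265, 19).
Normal n = (Shot 2→Shot 3) × (Shot 2→Shot 4) = (5025, 647, 26680).
So ∂z/∂E = −n_x/n_z = −0.18834 and ∂z/∂N = −n_y/n_z = −0.02425.
|∇z| = √(a²+b²) = 0.18990, so dip δ = arctan(0.18990) = 10.75°.
True thickness = vertical thickness × cos δ = 31 × cos 10.75° = 30.5 m.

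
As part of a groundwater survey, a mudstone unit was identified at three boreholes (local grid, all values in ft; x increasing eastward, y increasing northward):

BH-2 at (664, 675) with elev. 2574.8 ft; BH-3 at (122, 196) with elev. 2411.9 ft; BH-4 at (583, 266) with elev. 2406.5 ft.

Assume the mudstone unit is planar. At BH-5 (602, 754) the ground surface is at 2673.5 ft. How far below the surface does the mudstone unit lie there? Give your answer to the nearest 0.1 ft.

Two edge vectors: BH-2→BH-3 = (-542, -479, -162.9), BH-2→BH-4 = (-81, -409, -168.3).
Normal n = (BH-2→BH-3) × (BH-2→BH-4) = (13989.6, -78023.7, 182879).
So ∂z/∂x = −n_x/n_z = −0.07650 and ∂z/∂y = −n_y/n_z = 0.42664.
Intercept c from BH-2: 2574.8 + 50.79 − 287.98 = 2337.61.
At (602, 754): z_contact = −46.05 + 321.69 + 2337.61 = 2613.25 ft.
Depth below ground = 2673.5 − 2613.25 = 60.3 ft.

60.3 ft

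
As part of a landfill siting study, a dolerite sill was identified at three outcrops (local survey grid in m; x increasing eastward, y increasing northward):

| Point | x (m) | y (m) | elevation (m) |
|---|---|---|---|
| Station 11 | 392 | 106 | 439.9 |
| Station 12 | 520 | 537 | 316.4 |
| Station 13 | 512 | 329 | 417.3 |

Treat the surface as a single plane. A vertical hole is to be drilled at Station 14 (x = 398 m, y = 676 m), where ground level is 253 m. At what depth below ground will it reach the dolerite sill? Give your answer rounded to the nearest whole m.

102 m

Two edge vectors: Station 11→Station 12 = (128, 431, -123.5), Station 11→Station 13 = (120, 223, -22.6).
Normal n = (Station 11→Station 12) × (Station 11→Station 13) = (17799.9, -11927.2, -23176).
So ∂z/∂x = −n_x/n_z = 0.76803 and ∂z/∂y = −n_y/n_z = −0.51464.
Intercept c from Station 11: 439.9 − 301.07 + 54.55 = 193.38.
At (398, 676): z_contact = 305.7 − 347.9 + 193.38 = 151.2 m.
Depth below ground = 253 − 151.2 = 102 m.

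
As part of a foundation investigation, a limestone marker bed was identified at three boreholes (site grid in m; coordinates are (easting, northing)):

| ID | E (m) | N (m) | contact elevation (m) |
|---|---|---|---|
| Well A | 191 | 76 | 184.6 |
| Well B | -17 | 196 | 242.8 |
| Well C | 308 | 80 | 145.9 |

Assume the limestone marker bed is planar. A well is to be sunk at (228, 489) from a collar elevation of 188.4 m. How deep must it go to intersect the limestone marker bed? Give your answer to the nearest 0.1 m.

50.4 m

Let the plane be z = a·E + b·N + c.
Well B−Well A: −208a + 120b = 58.2;  Well C−Well A: 117a + 4b = −38.7.
Solving gives a = −0.32792, b = −0.08339.
Then c = 184.6 − a·191 − b·76 = 253.57.
At (228, 489): z_contact = −74.77 − 40.78 + 253.57 = 138.03 m.
Depth below ground = 188.4 − 138.03 = 50.4 m.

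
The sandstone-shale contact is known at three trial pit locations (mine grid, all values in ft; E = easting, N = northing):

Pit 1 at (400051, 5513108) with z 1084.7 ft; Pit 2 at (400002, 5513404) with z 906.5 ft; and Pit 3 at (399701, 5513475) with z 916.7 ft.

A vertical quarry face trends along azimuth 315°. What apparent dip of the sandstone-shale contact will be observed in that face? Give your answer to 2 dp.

Let the plane be z = a·E + b·N + c.
Pit 2−Pit 1: −49a + 296b = −178.2;  Pit 3−Pit 1: −350a + 367b = −168.
Solving gives a = −0.18304, b = −0.63233.
Unit vector along 315° is (sin 315°, cos 315°) = (-0.7071, 0.7071).
Slope in that direction = a·(-0.7071) + b·(0.7071) = −0.31769.
Apparent dip = arctan|0.31769| = 17.62° (true dip is 33.4°, so apparent ≤ true as expected).

17.62°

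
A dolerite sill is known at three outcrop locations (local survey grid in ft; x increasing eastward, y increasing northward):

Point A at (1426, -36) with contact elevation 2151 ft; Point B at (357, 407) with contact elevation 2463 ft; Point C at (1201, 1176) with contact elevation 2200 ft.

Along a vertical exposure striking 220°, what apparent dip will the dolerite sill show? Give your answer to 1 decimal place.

11.5°

Two edge vectors: Point A→Point B = (-1069, 443, 312), Point A→Point C = (-225, 1212, 49).
Normal n = (Point A→Point B) × (Point A→Point C) = (-356437, -17819, -1195953).
So ∂z/∂x = −n_x/n_z = −0.29804 and ∂z/∂y = −n_y/n_z = −0.01490.
Unit vector along 220° is (sin 220°, cos 220°) = (-0.6428, -0.7660).
Slope in that direction = a·(-0.6428) + b·(-0.7660) = 0.20299.
Apparent dip = arctan|0.20299| = 11.5° (true dip is 16.6°, so apparent ≤ true as expected).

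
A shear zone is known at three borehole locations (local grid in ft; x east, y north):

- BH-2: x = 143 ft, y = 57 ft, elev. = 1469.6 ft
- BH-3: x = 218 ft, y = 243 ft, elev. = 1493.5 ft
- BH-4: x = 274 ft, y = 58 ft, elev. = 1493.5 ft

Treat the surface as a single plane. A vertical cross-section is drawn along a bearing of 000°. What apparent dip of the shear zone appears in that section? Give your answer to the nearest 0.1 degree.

3.2°

Two edge vectors: BH-2→BH-3 = (75, 186, 23.9), BH-2→BH-4 = (131, 1, 23.9).
Normal n = (BH-2→BH-3) × (BH-2→BH-4) = (4421.5, 1338.4, -24291).
So ∂z/∂x = −n_x/n_z = 0.18202 and ∂z/∂y = −n_y/n_z = 0.05510.
Unit vector along 000° is (sin 0°, cos 0°) = (0.0000, 1.0000).
Slope in that direction = a·(0.0000) + b·(1.0000) = 0.05510.
Apparent dip = arctan|0.05510| = 3.2° (true dip is 10.8°, so apparent ≤ true as expected).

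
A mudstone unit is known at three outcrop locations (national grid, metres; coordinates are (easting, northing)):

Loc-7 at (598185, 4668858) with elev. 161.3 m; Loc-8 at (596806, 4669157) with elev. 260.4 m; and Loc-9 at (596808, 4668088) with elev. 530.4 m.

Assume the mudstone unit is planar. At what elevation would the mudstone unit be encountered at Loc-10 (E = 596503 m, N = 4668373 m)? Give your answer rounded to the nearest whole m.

Let the plane be z = a·E + b·N + c.
Loc-8−Loc-7: −1379a + 299b = 99.1;  Loc-9−Loc-7: −1377a − 770b = 369.1.
Solving gives a = −0.12667878, b = −0.25280950.
Then c = 161.3 − a·598185 − b·4668858 = 1256270.31.
At (596503, 4668373): z = −75564.3 − 1180209.1 + 1256270.31 = 497.0 m.

497 m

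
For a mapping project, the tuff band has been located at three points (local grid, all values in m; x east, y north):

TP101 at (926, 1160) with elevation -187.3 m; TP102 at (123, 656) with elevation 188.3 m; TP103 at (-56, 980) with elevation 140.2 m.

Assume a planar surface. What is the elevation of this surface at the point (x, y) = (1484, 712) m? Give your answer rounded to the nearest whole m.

-207 m

Two edge vectors: TP101→TP102 = (-803, -504, 375.6), TP101→TP103 = (-982, -180, 327.5).
Normal n = (TP101→TP102) × (TP101→TP103) = (-97452, -105856.7, -350388).
So ∂z/∂x = −n_x/n_z = −0.27813 and ∂z/∂y = −n_y/n_z = −0.30211.
Intercept c from TP101: -187.3 + 257.54 + 350.45 = 420.70.
At (1484, 712): z = −412.7 − 215.1 + 420.70 = -207.1 m.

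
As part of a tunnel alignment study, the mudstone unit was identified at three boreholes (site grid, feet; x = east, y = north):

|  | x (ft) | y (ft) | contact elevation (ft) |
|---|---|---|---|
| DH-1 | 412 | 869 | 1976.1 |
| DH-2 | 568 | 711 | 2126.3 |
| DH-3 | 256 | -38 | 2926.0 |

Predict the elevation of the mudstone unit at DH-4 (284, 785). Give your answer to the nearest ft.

Two edge vectors: DH-1→DH-2 = (156, -158, 150.2), DH-1→DH-3 = (-156, -907, 949.9).
Normal n = (DH-1→DH-2) × (DH-1→DH-3) = (-13852.8, -171615.6, -166140).
So ∂z/∂x = −n_x/n_z = −0.08338 and ∂z/∂y = −n_y/n_z = −1.03296.
Intercept c from DH-1: 1976.1 + 34.35 + 897.64 = 2908.09.
At (284, 785): z = −23.7 − 810.9 + 2908.09 = 2073.5 ft.

2074 ft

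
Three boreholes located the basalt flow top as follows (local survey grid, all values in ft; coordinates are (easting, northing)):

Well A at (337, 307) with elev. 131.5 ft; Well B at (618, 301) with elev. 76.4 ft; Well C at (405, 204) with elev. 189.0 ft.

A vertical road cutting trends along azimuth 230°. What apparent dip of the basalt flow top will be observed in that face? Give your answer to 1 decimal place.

31.4°

Two edge vectors: Well A→Well B = (281, -6, -55.1), Well A→Well C = (68, -103, 57.5).
Normal n = (Well A→Well B) × (Well A→Well C) = (-6020.3, -19904.3, -28535).
So ∂z/∂E = −n_x/n_z = −0.21098 and ∂z/∂N = −n_y/n_z = −0.69754.
Unit vector along 230° is (sin 230°, cos 230°) = (-0.7660, -0.6428).
Slope in that direction = a·(-0.7660) + b·(-0.6428) = 0.60999.
Apparent dip = arctan|0.60999| = 31.4° (true dip is 36.1°, so apparent ≤ true as expected).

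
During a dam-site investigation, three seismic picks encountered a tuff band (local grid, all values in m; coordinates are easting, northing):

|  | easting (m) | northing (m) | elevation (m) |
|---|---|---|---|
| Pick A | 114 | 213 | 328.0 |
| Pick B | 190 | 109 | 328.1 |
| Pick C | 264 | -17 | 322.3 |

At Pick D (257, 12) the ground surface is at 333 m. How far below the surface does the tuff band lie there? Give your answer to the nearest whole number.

6 m

Two edge vectors: Pick A→Pick B = (76, -104, 0.1), Pick A→Pick C = (150, -230, -5.7).
Normal n = (Pick A→Pick B) × (Pick A→Pick C) = (615.8, 448.2, -1880).
So ∂z/∂easting = −n_x/n_z = 0.32755 and ∂z/∂northing = −n_y/n_z = 0.23840.
Intercept c from Pick A: 328 − 37.34 − 50.78 = 239.88.
At (257, 12): z_contact = 84.2 + 2.9 + 239.88 = 326.9 m.
Depth below ground = 333 − 326.9 = 6 m.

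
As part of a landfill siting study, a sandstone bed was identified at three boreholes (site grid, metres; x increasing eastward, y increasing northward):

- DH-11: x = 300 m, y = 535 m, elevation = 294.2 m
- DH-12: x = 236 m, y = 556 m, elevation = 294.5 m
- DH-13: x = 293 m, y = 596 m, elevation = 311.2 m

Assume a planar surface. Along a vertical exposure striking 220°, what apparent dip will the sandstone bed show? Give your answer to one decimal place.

Let the plane be z = a·x + b·y + c.
DH-12−DH-11: −64a + 21b = 0.3;  DH-13−DH-11: −7a + 61b = 17.
Solving gives a = 0.09015, b = 0.28903.
Unit vector along 220° is (sin 220°, cos 220°) = (-0.6428, -0.7660).
Slope in that direction = a·(-0.6428) + b·(-0.7660) = −0.27936.
Apparent dip = arctan|0.27936| = 15.6° (true dip is 16.8°, so apparent ≤ true as expected).

15.6°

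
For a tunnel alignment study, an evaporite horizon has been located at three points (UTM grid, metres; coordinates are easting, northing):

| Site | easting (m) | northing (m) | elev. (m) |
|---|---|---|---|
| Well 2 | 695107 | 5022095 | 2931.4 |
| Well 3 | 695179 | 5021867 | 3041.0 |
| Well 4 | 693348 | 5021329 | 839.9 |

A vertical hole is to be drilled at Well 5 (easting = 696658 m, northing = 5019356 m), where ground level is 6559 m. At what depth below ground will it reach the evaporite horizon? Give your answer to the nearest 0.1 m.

1467.6 m

Two edge vectors: Well 2→Well 3 = (72, -228, 109.6), Well 2→Well 4 = (-1759, -766, -2091.5).
Normal n = (Well 2→Well 3) × (Well 2→Well 4) = (560815.6, -42198.4, -456204).
So ∂z/∂easting = −n_x/n_z = 1.229308818 and ∂z/∂northing = −n_y/n_z = −0.092498970.
Intercept c from Well 2: 2931.4 − 854501.16 + 464538.61 = −387031.15.
At (696658, 5019356): z_contact = 856407.82 − 464285.26 − 387031.15 = 5091.41 m.
Depth below ground = 6559 − 5091.41 = 1467.6 m.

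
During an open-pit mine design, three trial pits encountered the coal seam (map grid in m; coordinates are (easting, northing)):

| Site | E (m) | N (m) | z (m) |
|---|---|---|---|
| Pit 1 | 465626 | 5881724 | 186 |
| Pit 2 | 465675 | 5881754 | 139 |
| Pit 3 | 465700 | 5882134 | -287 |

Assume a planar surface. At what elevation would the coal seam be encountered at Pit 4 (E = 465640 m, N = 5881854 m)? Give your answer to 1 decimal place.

Two edge vectors: Pit 1→Pit 2 = (49, 30, -47), Pit 1→Pit 3 = (74, 410, -473).
Normal n = (Pit 1→Pit 2) × (Pit 1→Pit 3) = (5080, 19699, 17870).
So ∂z/∂E = −n_x/n_z = −0.284275322 and ∂z/∂N = −n_y/n_z = −1.102350308.
Intercept c from Pit 1: 186 + 132365.98 + 6483720.26 = 6616272.24.
At (465640, 5881854): z = −132370.0 − 6483863.6 + 6616272.24 = 38.7 m.

38.7 m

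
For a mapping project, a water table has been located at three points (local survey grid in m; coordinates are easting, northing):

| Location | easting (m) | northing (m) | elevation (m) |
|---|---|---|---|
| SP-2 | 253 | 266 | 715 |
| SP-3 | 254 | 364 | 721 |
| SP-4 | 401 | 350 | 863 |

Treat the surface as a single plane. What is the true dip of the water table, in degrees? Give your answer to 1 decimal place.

Two edge vectors: SP-2→SP-3 = (1, 98, 6), SP-2→SP-4 = (148, 84, 148).
Normal n = (SP-2→SP-3) × (SP-2→SP-4) = (14000, 740, -14420).
So ∂z/∂easting = −n_x/n_z = 0.97087 and ∂z/∂northing = −n_y/n_z = 0.05132.
Gradient magnitude |∇z| = √(a² + b²) = √(0.94260 + 0.00263) = 0.97223.
True dip = arctan(0.97223) = 44.2°, dipping toward W (azimuth ≈ 267°).

44.2°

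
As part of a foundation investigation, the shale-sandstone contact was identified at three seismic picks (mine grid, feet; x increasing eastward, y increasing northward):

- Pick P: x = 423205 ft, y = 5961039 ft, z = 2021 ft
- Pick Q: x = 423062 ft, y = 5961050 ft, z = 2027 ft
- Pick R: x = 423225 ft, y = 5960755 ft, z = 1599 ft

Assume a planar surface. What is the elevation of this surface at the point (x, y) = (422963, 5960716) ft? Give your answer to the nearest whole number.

1522 ft

Let the plane be z = a·x + b·y + c.
Pick Q−Pick P: −143a + 11b = 6;  Pick R−Pick P: 20a − 284b = −422.
Solving gives a = 0.07273718, b = 1.49103783.
Then c = 2021 − a·423205 − b·5961039 = −8916896.39.
At (422963, 5960716): z = 30765.1 + 8887653.0 − 8916896.39 = 1521.8 ft.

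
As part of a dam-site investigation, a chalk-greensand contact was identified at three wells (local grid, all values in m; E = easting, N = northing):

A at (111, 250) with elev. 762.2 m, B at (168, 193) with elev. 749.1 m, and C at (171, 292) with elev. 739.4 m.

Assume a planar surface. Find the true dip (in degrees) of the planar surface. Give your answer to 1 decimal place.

Let the plane be z = a·E + b·N + c.
B−A: 57a − 57b = −13.1;  C−A: 60a + 42b = −22.8.
Solving gives a = −0.31816, b = −0.08834.
Gradient magnitude |∇z| = √(a² + b²) = √(0.10123 + 0.00780) = 0.33020.
True dip = arctan(0.33020) = 18.3°, dipping toward ENE (azimuth ≈ 074°).

18.3°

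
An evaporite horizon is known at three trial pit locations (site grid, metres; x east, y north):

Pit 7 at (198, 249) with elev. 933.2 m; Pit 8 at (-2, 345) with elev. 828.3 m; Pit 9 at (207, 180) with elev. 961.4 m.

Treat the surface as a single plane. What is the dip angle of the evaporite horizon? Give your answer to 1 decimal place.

26.8°

Two edge vectors: Pit 7→Pit 8 = (-200, 96, -104.9), Pit 7→Pit 9 = (9, -69, 28.2).
Normal n = (Pit 7→Pit 8) × (Pit 7→Pit 9) = (-4530.9, 4695.9, 12936).
So ∂z/∂x = −n_x/n_z = 0.35026 and ∂z/∂y = −n_y/n_z = −0.36301.
Gradient magnitude |∇z| = √(a² + b²) = √(0.12268 + 0.13178) = 0.50444.
True dip = arctan(0.50444) = 26.8°, dipping toward NW (azimuth ≈ 316°).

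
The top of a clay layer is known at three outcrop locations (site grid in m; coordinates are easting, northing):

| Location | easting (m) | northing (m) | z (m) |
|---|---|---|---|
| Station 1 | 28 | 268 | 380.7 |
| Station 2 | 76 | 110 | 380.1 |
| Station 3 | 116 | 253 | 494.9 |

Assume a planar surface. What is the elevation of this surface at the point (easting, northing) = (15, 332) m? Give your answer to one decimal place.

389.8 m

Two edge vectors: Station 1→Station 2 = (48, -158, -0.6), Station 1→Station 3 = (88, -15, 114.2).
Normal n = (Station 1→Station 2) × (Station 1→Station 3) = (-18052.6, -5534.4, 13184).
So ∂z/∂easting = −n_x/n_z = 1.36928 and ∂z/∂northing = −n_y/n_z = 0.41978.
Intercept c from Station 1: 380.7 − 38.34 − 112.50 = 229.86.
At (15, 332): z = 20.5 + 139.4 + 229.86 = 389.8 m.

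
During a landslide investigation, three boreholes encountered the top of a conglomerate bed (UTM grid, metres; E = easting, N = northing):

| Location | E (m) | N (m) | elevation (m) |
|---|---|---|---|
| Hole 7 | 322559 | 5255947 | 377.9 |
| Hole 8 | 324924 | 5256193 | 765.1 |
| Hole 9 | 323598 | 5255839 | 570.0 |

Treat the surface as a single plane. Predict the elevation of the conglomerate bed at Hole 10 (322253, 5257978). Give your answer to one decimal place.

117.8 m

Let the plane be z = a·E + b·N + c.
Hole 8−Hole 7: 2365a + 246b = 387.2;  Hole 9−Hole 7: 1039a − 108b = 192.1.
Solving gives a = 0.174308727, b = −0.101789188.
Then c = 377.9 − a·322559 − b·5255947 = 479151.63.
At (322253, 5257978): z = 56171.5 − 535205.3 + 479151.63 = 117.8 m.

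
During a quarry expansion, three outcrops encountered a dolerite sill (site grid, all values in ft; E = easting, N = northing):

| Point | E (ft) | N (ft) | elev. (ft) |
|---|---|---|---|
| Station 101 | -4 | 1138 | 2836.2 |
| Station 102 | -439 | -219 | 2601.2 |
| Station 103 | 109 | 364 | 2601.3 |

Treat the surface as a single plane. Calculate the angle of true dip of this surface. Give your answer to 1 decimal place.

Let the plane be z = a·E + b·N + c.
Station 102−Station 101: −435a − 1357b = −235;  Station 103−Station 101: 113a − 774b = −234.9.
Solving gives a = −0.27931, b = 0.26271.
Gradient magnitude |∇z| = √(a² + b²) = √(0.07801 + 0.06902) = 0.38344.
True dip = arctan(0.38344) = 21.0°, dipping toward SE (azimuth ≈ 133°).

21.0°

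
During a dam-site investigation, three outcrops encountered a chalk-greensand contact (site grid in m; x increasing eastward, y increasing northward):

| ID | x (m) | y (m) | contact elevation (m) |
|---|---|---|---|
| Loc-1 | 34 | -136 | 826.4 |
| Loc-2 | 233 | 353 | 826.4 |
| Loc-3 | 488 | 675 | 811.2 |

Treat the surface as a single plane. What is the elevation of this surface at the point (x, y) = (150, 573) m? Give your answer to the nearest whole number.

Let the plane be z = a·x + b·y + c.
Loc-2−Loc-1: 199a + 489b = 0;  Loc-3−Loc-1: 454a + 811b = −15.2.
Solving gives a = −0.12262, b = 0.04990.
Then c = 826.4 − a·34 − b·-136 = 837.36.
At (150, 573): z = −18.4 + 28.6 + 837.36 = 847.6 m.

848 m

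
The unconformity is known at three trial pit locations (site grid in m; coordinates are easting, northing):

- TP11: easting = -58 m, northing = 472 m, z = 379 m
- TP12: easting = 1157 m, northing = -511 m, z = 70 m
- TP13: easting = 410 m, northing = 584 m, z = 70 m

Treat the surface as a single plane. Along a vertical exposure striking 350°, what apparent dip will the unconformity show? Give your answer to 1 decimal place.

15.8°

Two edge vectors: TP11→TP12 = (1215, -983, -309), TP11→TP13 = (468, 112, -309).
Normal n = (TP11→TP12) × (TP11→TP13) = (338355, 230823, 596124).
So ∂z/∂easting = −n_x/n_z = −0.56759 and ∂z/∂northing = −n_y/n_z = −0.38721.
Unit vector along 350° is (sin 350°, cos 350°) = (-0.1736, 0.9848).
Slope in that direction = a·(-0.1736) + b·(0.9848) = −0.28276.
Apparent dip = arctan|0.28276| = 15.8° (true dip is 34.5°, so apparent ≤ true as expected).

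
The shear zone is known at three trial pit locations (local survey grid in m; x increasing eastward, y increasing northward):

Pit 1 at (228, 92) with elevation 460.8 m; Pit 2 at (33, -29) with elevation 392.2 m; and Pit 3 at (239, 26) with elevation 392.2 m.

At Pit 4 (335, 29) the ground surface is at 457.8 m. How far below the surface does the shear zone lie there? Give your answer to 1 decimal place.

88.1 m

Let the plane be z = a·x + b·y + c.
Pit 2−Pit 1: −195a − 121b = −68.6;  Pit 3−Pit 1: 11a − 66b = −68.6.
Solving gives a = −0.26569, b = 0.99511.
Then c = 460.8 − a·228 − b·92 = 429.83.
At (335, 29): z_contact = −89.00 + 28.86 + 429.83 = 369.68 m.
Depth below ground = 457.8 − 369.68 = 88.1 m.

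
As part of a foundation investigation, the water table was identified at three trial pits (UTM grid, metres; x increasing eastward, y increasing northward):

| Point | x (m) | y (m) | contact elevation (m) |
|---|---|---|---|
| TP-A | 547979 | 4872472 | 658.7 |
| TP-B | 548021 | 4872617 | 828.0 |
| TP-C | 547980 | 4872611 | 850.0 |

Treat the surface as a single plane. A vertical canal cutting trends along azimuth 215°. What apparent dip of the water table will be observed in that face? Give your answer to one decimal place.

35.3°

Two edge vectors: TP-A→TP-B = (42, 145, 169.3), TP-A→TP-C = (1, 139, 191.3).
Normal n = (TP-A→TP-B) × (TP-A→TP-C) = (4205.8, -7865.3, 5693).
So ∂z/∂x = −n_x/n_z = −0.73877 and ∂z/∂y = −n_y/n_z = 1.38157.
Unit vector along 215° is (sin 215°, cos 215°) = (-0.5736, -0.8192).
Slope in that direction = a·(-0.5736) + b·(-0.8192) = −0.70798.
Apparent dip = arctan|0.70798| = 35.3° (true dip is 57.5°, so apparent ≤ true as expected).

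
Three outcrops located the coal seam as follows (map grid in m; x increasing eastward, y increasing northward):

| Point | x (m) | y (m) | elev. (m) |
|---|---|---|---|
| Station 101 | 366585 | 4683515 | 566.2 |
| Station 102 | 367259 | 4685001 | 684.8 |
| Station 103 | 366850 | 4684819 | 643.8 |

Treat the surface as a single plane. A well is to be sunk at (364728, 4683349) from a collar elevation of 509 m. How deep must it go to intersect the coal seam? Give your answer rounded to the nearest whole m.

101 m

Two edge vectors: Station 101→Station 102 = (674, 1486, 118.6), Station 101→Station 103 = (265, 1304, 77.6).
Normal n = (Station 101→Station 102) × (Station 101→Station 103) = (-39340.8, -20873.4, 485106).
So ∂z/∂x = −n_x/n_z = 0.08109733 and ∂z/∂y = −n_y/n_z = 0.04302853.
Intercept c from Station 101: 566.2 − 29729.06 − 201524.78 = −230687.65.
At (364728, 4683349): z_contact = 29578.5 + 201517.6 − 230687.65 = 408.5 m.
Depth below ground = 509 − 408.5 = 101 m.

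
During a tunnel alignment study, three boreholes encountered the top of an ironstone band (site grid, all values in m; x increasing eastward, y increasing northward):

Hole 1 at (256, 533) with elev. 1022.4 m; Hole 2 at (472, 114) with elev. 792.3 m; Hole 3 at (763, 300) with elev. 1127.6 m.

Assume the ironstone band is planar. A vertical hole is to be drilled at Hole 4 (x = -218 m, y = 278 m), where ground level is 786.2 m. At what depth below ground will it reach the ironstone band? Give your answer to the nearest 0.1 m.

268.7 m

Two edge vectors: Hole 1→Hole 2 = (216, -419, -230.1), Hole 1→Hole 3 = (507, -233, 105.2).
Normal n = (Hole 1→Hole 2) × (Hole 1→Hole 3) = (-97692.1, -139383.9, 162105).
So ∂z/∂x = −n_x/n_z = 0.60265 and ∂z/∂y = −n_y/n_z = 0.85984.
Intercept c from Hole 1: 1022.4 − 154.28 − 458.29 = 409.83.
At (-218, 278): z_contact = −131.38 + 239.03 + 409.83 = 517.49 m.
Depth below ground = 786.2 − 517.49 = 268.7 m.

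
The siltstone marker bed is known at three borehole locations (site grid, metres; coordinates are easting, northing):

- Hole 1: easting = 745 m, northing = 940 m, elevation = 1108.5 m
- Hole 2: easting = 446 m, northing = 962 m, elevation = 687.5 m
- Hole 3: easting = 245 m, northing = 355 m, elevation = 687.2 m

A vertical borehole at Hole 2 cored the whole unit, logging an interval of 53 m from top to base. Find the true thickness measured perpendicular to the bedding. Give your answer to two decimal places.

Let the plane be z = a·easting + b·northing + c.
Hole 2−Hole 1: −299a + 22b = −421;  Hole 3−Hole 1: −500a − 585b = −421.3.
Solving gives a = 1.37457, b = −0.45468.
|∇z| = √(a²+b²) = 1.44782, so dip δ = arctan(1.44782) = 55.37°.
True thickness = vertical thickness × cos δ = 53 × cos 55.37° = 30.12 m.

30.12 m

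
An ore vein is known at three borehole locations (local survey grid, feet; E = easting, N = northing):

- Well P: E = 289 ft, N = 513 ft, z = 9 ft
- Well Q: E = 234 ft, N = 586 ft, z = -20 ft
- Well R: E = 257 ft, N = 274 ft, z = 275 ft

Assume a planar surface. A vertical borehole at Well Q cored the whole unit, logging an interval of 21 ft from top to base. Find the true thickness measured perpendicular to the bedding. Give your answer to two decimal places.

Two edge vectors: Well P→Well Q = (-55, 73, -29), Well P→Well R = (-32, -239, 266).
Normal n = (Well P→Well Q) × (Well P→Well R) = (12487, 15558, 15481).
So ∂z/∂E = −n_x/n_z = −0.80660 and ∂z/∂N = −n_y/n_z = −1.00497.
|∇z| = √(a²+b²) = 1.28863, so dip δ = arctan(1.28863) = 52.19°.
True thickness = vertical thickness × cos δ = 21 × cos 52.19° = 12.87 ft.

12.87 ft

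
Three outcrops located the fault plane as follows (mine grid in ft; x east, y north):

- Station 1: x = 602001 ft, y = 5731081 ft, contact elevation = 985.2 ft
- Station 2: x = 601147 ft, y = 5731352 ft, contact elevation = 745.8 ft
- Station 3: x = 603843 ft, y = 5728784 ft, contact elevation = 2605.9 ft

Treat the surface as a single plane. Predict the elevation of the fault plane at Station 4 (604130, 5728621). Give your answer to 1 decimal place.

Let the plane be z = a·x + b·y + c.
Station 2−Station 1: −854a + 271b = −239.4;  Station 3−Station 1: 1842a − 2297b = 1620.7.
Solving gives a = 0.075689183, b = −0.644876154.
Then c = 985.2 − a·602001 − b·5731081 = 3651257.71.
At (604130, 5728621): z = 45726.1 − 3694251.1 + 3651257.71 = 2732.7 ft.

2732.7 ft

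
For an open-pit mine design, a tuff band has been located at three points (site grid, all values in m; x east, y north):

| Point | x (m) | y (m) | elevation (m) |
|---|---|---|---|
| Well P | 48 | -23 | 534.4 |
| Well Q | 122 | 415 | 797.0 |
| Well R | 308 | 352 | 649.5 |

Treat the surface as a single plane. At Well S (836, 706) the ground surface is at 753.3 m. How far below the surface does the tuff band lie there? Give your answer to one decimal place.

152.8 m

Let the plane be z = a·x + b·y + c.
Well Q−Well P: 74a + 438b = 262.6;  Well R−Well P: 260a + 375b = 115.1.
Solving gives a = −0.55801, b = 0.69382.
Then c = 534.4 − a·48 − b·-23 = 577.14.
At (836, 706): z_contact = −466.49 + 489.84 + 577.14 = 600.48 m.
Depth below ground = 753.3 − 600.48 = 152.8 m.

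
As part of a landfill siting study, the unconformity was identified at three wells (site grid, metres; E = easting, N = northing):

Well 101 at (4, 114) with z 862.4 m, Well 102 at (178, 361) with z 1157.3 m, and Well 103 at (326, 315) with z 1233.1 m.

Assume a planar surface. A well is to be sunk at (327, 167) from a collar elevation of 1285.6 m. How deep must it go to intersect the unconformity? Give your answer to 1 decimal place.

152.9 m

Two edge vectors: Well 101→Well 102 = (174, 247, 294.9), Well 101→Well 103 = (322, 201, 370.7).
Normal n = (Well 101→Well 102) × (Well 101→Well 103) = (32288, 30456, -44560).
So ∂z/∂E = −n_x/n_z = 0.72460 and ∂z/∂N = −n_y/n_z = 0.68348.
Intercept c from Well 101: 862.4 − 2.90 − 77.92 = 781.58.
At (327, 167): z_contact = 236.94 + 114.14 + 781.58 = 1132.67 m.
Depth below ground = 1285.6 − 1132.67 = 152.9 m.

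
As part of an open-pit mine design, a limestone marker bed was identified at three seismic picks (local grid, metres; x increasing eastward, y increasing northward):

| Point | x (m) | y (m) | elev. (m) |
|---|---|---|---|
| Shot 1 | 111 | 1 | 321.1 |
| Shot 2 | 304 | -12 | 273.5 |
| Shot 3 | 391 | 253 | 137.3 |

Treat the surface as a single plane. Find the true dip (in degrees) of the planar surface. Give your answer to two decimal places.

26.80°

Two edge vectors: Shot 1→Shot 2 = (193, -13, -47.6), Shot 1→Shot 3 = (280, 252, -183.8).
Normal n = (Shot 1→Shot 2) × (Shot 1→Shot 3) = (14384.6, 22145.4, 52276).
So ∂z/∂x = −n_x/n_z = −0.27517 and ∂z/∂y = −n_y/n_z = −0.42362.
Gradient magnitude |∇z| = √(a² + b²) = √(0.07572 + 0.17946) = 0.50515.
True dip = arctan(0.50515) = 26.80°, dipping toward NNE (azimuth ≈ 033°).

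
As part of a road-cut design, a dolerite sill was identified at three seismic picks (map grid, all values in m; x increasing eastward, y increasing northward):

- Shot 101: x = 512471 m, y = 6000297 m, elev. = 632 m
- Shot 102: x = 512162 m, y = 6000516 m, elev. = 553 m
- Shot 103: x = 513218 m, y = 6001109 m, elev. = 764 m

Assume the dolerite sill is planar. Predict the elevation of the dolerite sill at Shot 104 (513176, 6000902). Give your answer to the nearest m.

Two edge vectors: Shot 101→Shot 102 = (-309, 219, -79), Shot 101→Shot 103 = (747, 812, 132).
Normal n = (Shot 101→Shot 102) × (Shot 101→Shot 103) = (93056, -18225, -414501).
So ∂z/∂x = −n_x/n_z = 0.22450127 and ∂z/∂y = −n_y/n_z = −0.04396853.
Intercept c from Shot 101: 632 − 115050.39 + 263824.24 = 149405.85.
At (513176, 6000902): z = 115208.7 − 263850.8 + 149405.85 = 763.7 m.

764 m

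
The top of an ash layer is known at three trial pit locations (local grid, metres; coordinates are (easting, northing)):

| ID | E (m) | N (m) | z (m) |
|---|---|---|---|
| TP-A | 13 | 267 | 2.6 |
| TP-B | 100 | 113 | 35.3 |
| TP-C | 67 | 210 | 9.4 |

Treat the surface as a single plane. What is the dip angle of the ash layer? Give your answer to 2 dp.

23.08°

Two edge vectors: TP-A→TP-B = (87, -154, 32.7), TP-A→TP-C = (54, -57, 6.8).
Normal n = (TP-A→TP-B) × (TP-A→TP-C) = (816.7, 1174.2, 3357).
So ∂z/∂E = −n_x/n_z = −0.24328 and ∂z/∂N = −n_y/n_z = −0.34978.
Gradient magnitude |∇z| = √(a² + b²) = √(0.05919 + 0.12234) = 0.42606.
True dip = arctan(0.42606) = 23.08°, dipping toward NE (azimuth ≈ 035°).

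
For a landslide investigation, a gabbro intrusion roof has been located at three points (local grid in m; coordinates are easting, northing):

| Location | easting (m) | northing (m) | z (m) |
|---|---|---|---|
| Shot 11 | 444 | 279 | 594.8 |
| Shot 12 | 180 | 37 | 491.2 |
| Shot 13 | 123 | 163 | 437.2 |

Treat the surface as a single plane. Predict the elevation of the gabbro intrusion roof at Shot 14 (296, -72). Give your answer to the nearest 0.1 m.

574.9 m

Two edge vectors: Shot 11→Shot 12 = (-264, -242, -103.6), Shot 11→Shot 13 = (-321, -116, -157.6).
Normal n = (Shot 11→Shot 12) × (Shot 11→Shot 13) = (26121.6, -8350.8, -47058).
So ∂z/∂easting = −n_x/n_z = 0.55509 and ∂z/∂northing = −n_y/n_z = −0.17746.
Intercept c from Shot 11: 594.8 − 246.46 + 49.51 = 397.85.
At (296, -72): z = 164.3 + 12.8 + 397.85 = 574.9 m.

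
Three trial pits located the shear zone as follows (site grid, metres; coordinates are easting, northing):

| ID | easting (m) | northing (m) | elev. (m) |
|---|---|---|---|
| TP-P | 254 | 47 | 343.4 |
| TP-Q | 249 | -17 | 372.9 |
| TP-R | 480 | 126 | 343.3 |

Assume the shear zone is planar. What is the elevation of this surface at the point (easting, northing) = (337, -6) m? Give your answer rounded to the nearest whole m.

Two edge vectors: TP-P→TP-Q = (-5, -64, 29.5), TP-P→TP-R = (226, 79, -0.1).
Normal n = (TP-P→TP-Q) × (TP-P→TP-R) = (-2324.1, 6666.5, 14069).
So ∂z/∂easting = −n_x/n_z = 0.16519 and ∂z/∂northing = −n_y/n_z = −0.47384.
Intercept c from TP-P: 343.4 − 41.96 + 22.27 = 323.71.
At (337, -6): z = 55.7 + 2.8 + 323.71 = 382.2 m.

382 m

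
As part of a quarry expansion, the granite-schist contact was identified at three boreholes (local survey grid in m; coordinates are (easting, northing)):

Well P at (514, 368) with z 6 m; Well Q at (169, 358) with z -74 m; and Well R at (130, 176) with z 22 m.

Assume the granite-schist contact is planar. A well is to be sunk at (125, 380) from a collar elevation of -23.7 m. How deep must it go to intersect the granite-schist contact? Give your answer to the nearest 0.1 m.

74.0 m

Let the plane be z = a·E + b·N + c.
Well Q−Well P: −345a − 10b = −80;  Well R−Well P: −384a − 192b = 16.
Solving gives a = 0.24872, b = −0.58077.
Then c = 6 − a·514 − b·368 = 91.88.
At (125, 380): z_contact = 31.09 − 220.69 + 91.88 = -97.72 m.
Depth below ground = -23.7 − (-97.72) = 74.0 m.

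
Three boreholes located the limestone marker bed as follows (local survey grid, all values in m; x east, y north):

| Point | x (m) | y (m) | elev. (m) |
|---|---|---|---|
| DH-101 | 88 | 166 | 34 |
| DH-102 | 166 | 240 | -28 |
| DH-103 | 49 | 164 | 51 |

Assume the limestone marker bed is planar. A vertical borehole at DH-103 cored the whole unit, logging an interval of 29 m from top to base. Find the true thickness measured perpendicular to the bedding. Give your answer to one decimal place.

Two edge vectors: DH-101→DH-102 = (78, 74, -62), DH-101→DH-103 = (-39, -2, 17).
Normal n = (DH-101→DH-102) × (DH-101→DH-103) = (1134, 1092, 2730).
So ∂z/∂x = −n_x/n_z = −0.41538 and ∂z/∂y = −n_y/n_z = −0.40000.
|∇z| = √(a²+b²) = 0.57667, so dip δ = arctan(0.57667) = 29.97°.
True thickness = vertical thickness × cos δ = 29 × cos 29.97° = 25.1 m.

25.1 m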